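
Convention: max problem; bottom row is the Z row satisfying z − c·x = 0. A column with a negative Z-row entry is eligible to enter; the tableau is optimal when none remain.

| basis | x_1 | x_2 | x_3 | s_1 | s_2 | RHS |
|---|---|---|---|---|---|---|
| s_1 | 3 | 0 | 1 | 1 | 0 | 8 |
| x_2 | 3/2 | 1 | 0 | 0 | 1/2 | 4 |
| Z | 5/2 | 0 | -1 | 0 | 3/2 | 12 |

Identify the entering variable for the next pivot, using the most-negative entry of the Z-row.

x_3

Negative Z-row entries: x_3: -1.
The most negative is -1 in column x_3, so x_3 enters.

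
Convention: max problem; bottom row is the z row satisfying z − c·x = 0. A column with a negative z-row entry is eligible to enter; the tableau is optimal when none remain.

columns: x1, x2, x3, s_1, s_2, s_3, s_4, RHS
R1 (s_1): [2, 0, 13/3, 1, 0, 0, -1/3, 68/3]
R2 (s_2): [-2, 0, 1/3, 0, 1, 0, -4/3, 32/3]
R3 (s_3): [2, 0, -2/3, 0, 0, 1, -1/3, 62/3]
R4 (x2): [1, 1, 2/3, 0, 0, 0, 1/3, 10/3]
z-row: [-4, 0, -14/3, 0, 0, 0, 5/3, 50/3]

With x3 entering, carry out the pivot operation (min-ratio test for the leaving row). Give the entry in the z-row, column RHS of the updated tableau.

Ratio test on column x3 — row 1: (68/3)/(13/3) = 68/13; row 2: (32/3)/(1/3) = 32; row 3: entry -2/3 ≤ 0; row 4: (10/3)/(2/3) = 5. Minimum is 5 at row 4 (x2 leaves); pivot element 2/3.
Divide row 4 by 2/3; eliminate column x3 from the other rows.
z-row update in column RHS: 50/3 − (-14/3)·5 = 40.

40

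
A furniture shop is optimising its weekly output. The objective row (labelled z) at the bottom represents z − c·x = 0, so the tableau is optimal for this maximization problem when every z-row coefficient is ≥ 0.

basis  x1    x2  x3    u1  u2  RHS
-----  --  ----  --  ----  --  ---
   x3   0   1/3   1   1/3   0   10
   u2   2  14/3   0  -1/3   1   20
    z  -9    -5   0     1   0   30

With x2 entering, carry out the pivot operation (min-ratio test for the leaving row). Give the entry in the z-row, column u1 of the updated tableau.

Ratio test on column x2 — row 1: 10/(1/3) = 30; row 2: 20/(14/3) = 30/7. Minimum is 30/7 at row 2 (u2 leaves); pivot element 14/3.
Divide row 2 by 14/3; eliminate column x2 from the other rows.
z-row update in column u1: 1 − (-5)·(-1/14) = 9/14.

9/14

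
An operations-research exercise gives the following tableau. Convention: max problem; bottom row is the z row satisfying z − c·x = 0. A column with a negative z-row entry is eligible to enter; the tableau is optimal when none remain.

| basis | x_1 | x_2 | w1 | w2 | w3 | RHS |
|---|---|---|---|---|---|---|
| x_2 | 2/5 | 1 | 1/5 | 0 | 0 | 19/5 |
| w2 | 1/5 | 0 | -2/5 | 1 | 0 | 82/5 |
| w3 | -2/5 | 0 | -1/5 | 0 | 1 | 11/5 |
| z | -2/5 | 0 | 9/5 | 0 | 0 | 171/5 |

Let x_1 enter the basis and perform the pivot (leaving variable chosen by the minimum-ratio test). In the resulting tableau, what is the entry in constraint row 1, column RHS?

19/2

Ratio test on column x_1 — row 1: (19/5)/(2/5) = 19/2; row 2: (82/5)/(1/5) = 82; row 3: entry -2/5 ≤ 0. Minimum is 19/2 at row 1 (x_2 leaves); pivot element 2/5.
Divide row 1 by 2/5; eliminate column x_1 from the other rows.
In the new row 1, the RHS entry is the old entry divided by the pivot: (19/5)/(2/5) = 19/2.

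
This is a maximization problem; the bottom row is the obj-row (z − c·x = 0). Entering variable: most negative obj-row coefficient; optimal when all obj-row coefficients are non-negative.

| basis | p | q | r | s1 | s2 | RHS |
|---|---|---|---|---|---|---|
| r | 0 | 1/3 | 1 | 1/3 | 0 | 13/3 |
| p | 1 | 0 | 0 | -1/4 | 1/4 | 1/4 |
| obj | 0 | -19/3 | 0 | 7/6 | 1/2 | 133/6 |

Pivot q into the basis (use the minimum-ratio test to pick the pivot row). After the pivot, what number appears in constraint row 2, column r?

Ratio test on column q — row 1: (13/3)/(1/3) = 13; row 2: entry 0 ≤ 0. Minimum is 13 at row 1 (r leaves); pivot element 1/3.
Divide row 1 by 1/3; eliminate column q from the other rows.
Row 2 update in column r: 0 − 0·3 = 0.

0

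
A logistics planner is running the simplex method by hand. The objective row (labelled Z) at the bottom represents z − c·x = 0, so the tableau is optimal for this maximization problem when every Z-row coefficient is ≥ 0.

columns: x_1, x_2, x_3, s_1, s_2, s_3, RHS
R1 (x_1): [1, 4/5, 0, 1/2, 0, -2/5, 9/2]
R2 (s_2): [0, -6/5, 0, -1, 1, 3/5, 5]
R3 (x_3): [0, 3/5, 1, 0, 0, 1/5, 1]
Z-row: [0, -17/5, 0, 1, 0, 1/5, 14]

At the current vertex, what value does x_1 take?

9/2

x_1 is basic (row 1); its value is the RHS of that row, 9/2.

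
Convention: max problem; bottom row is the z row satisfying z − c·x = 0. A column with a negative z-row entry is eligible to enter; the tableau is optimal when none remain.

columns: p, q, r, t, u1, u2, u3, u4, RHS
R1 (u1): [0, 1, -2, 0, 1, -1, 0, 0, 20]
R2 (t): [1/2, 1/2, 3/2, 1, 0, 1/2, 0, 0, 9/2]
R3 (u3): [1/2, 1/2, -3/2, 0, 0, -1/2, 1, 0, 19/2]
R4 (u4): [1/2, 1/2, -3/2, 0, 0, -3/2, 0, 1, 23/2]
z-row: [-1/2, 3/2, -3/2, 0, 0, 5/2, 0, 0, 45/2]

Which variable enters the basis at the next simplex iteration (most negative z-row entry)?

Negative z-row entries: p: -1/2, r: -3/2.
The most negative is -3/2 in column r, so r enters.

r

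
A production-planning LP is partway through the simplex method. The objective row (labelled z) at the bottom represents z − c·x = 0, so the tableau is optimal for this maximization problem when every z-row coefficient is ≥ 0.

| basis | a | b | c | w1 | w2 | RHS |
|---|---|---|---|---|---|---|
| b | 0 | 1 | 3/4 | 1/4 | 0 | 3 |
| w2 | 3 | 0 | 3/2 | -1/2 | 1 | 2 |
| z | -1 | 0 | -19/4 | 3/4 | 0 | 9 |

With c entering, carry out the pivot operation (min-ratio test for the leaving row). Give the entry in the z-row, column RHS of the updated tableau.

Ratio test on column c — row 1: 3/(3/4) = 4; row 2: 2/(3/2) = 4/3. Minimum is 4/3 at row 2 (w2 leaves); pivot element 3/2.
Divide row 2 by 3/2; eliminate column c from the other rows.
z-row update in column RHS: 9 − (-19/4)·(4/3) = 46/3.

46/3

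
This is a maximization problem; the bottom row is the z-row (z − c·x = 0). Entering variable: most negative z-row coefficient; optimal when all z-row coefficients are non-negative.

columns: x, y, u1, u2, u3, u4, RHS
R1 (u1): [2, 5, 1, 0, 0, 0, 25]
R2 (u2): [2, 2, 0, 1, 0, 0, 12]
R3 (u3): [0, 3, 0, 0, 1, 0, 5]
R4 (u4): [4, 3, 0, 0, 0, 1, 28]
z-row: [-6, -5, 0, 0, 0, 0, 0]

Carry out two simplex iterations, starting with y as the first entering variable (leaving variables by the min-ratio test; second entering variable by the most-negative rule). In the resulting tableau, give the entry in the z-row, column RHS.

103/3

Ratio test on column y — row 1: 25/5 = 5; row 2: 12/2 = 6; row 3: 5/3 = 5/3; row 4: 28/3 = 28/3. Minimum is 5/3 at row 3 (u3 leaves); pivot element 3.
Divide row 3 by 3; eliminate column y from the other rows.
Second iteration: most negative z-row entry is -6 in column x, so x enters.
Ratio test on column x — row 1: (50/3)/2 = 25/3; row 2: (26/3)/2 = 13/3; row 3: entry 0 ≤ 0; row 4: 23/4 = 23/4. Minimum is 13/3 at row 2 (u2 leaves); pivot element 2.
Divide row 2 by 2; eliminate column x from the other rows.
After both pivots, the entry at the z-row, column RHS is 103/3.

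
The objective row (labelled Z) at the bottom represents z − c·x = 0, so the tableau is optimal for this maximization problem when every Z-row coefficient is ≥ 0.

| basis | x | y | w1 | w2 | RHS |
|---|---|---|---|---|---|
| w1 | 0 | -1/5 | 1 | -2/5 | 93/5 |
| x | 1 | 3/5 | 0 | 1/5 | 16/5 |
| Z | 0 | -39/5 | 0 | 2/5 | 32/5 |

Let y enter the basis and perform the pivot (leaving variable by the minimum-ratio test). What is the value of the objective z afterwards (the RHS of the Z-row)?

48

Ratio test on column y — row 1: entry -1/5 ≤ 0; row 2: (16/5)/(3/5) = 16/3. Minimum is 16/3 at row 2 (x leaves); pivot element 3/5.
Pivot on row 2; the Z-row RHS becomes 32/5 − (-39/5)·(16/3) = 48.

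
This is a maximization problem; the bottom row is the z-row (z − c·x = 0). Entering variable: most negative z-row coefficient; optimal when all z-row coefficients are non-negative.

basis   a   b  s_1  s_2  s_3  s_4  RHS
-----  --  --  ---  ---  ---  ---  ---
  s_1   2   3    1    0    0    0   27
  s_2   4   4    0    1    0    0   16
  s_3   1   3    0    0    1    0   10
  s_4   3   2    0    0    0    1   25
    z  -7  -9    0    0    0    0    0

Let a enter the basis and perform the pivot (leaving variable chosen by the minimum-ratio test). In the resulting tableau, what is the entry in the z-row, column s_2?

Ratio test on column a — row 1: 27/2 = 27/2; row 2: 16/4 = 4; row 3: 10/1 = 10; row 4: 25/3 = 25/3. Minimum is 4 at row 2 (s_2 leaves); pivot element 4.
Divide row 2 by 4; eliminate column a from the other rows.
z-row update in column s_2: 0 − (-7)·(1/4) = 7/4.

7/4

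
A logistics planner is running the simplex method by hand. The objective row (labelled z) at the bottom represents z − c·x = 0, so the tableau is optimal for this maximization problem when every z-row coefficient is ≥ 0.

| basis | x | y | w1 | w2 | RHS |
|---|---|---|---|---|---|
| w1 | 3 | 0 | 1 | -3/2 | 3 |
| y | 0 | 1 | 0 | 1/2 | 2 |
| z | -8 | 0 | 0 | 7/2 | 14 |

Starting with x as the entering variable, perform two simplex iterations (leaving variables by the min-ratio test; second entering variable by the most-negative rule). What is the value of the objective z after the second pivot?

Ratio test on column x — row 1: 3/3 = 1; row 2: entry 0 ≤ 0. Minimum is 1 at row 1 (w1 leaves); pivot element 3.
Pivot on row 1; the z-row RHS becomes 14 − (-8)·1 = 22.
Next entering variable (most negative z-row entry -1/2): w2.
Ratio test on column w2 — row 1: entry -1/2 ≤ 0; row 2: 2/(1/2) = 4. Minimum is 4 at row 2 (y leaves); pivot element 1/2.
After the second pivot the z-row RHS is 22 − (-1/2)·4 = 24.

24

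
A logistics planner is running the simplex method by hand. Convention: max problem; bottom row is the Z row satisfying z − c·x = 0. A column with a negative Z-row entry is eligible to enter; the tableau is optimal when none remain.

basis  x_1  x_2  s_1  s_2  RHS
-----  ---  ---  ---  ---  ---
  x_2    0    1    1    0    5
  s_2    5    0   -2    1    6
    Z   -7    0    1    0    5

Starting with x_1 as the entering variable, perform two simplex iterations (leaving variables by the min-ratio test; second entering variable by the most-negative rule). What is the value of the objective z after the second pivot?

Ratio test on column x_1 — row 1: entry 0 ≤ 0; row 2: 6/5 = 6/5. Minimum is 6/5 at row 2 (s_2 leaves); pivot element 5.
Pivot on row 2; the Z-row RHS becomes 5 − (-7)·(6/5) = 67/5.
Next entering variable (most negative Z-row entry -9/5): s_1.
Ratio test on column s_1 — row 1: 5/1 = 5; row 2: entry -2/5 ≤ 0. Minimum is 5 at row 1 (x_2 leaves); pivot element 1.
After the second pivot the Z-row RHS is 67/5 − (-9/5)·5 = 112/5.

112/5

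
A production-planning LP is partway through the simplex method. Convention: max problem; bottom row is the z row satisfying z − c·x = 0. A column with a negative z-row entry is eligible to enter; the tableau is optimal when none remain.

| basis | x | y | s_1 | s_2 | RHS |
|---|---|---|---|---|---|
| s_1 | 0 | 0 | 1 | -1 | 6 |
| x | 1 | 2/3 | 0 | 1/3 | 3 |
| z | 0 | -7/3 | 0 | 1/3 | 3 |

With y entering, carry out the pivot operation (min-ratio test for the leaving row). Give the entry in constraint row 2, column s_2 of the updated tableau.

1/2

Ratio test on column y — row 1: entry 0 ≤ 0; row 2: 3/(2/3) = 9/2. Minimum is 9/2 at row 2 (x leaves); pivot element 2/3.
Divide row 2 by 2/3; eliminate column y from the other rows.
In the new row 2, the s_2 entry is the old entry divided by the pivot: (1/3)/(2/3) = 1/2.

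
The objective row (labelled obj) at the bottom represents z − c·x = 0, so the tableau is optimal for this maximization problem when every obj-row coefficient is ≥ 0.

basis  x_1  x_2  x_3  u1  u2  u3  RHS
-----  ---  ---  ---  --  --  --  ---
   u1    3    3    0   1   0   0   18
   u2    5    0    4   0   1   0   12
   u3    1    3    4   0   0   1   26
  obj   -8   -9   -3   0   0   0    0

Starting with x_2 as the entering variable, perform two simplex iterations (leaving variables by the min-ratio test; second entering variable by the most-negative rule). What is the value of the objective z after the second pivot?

60

Ratio test on column x_2 — row 1: 18/3 = 6; row 2: entry 0 ≤ 0; row 3: 26/3 = 26/3. Minimum is 6 at row 1 (u1 leaves); pivot element 3.
Pivot on row 1; the obj-row RHS becomes 0 − (-9)·6 = 54.
Next entering variable (most negative obj-row entry -3): x_3.
Ratio test on column x_3 — row 1: entry 0 ≤ 0; row 2: 12/4 = 3; row 3: 8/4 = 2. Minimum is 2 at row 3 (u3 leaves); pivot element 4.
After the second pivot the obj-row RHS is 54 − (-3)·2 = 60.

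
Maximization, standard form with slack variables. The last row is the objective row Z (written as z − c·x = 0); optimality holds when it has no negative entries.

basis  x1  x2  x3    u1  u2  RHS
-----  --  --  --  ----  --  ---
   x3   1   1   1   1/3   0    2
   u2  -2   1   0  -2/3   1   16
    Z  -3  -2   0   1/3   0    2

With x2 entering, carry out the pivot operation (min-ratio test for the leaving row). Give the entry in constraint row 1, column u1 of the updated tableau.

1/3

Ratio test on column x2 — row 1: 2/1 = 2; row 2: 16/1 = 16. Minimum is 2 at row 1 (x3 leaves); pivot element 1.
Divide row 1 by 1; eliminate column x2 from the other rows.
In the new row 1, the u1 entry is the old entry divided by the pivot: (1/3)/1 = 1/3.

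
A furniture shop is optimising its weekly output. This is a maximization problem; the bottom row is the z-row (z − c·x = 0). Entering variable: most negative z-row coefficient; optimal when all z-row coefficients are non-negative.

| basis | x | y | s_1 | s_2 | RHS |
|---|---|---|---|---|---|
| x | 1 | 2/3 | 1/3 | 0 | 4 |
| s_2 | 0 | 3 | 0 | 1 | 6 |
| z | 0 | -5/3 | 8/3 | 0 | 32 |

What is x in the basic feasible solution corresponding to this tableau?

x is basic (row 1); its value is the RHS of that row, 4.

4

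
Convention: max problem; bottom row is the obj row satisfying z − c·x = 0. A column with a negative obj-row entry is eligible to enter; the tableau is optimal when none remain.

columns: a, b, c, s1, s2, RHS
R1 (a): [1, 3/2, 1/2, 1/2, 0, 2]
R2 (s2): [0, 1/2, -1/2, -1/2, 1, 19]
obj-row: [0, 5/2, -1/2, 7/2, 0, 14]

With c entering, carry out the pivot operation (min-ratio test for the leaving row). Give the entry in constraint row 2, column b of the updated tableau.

Ratio test on column c — row 1: 2/(1/2) = 4; row 2: entry -1/2 ≤ 0. Minimum is 4 at row 1 (a leaves); pivot element 1/2.
Divide row 1 by 1/2; eliminate column c from the other rows.
Row 2 update in column b: 1/2 − (-1/2)·3 = 2.

2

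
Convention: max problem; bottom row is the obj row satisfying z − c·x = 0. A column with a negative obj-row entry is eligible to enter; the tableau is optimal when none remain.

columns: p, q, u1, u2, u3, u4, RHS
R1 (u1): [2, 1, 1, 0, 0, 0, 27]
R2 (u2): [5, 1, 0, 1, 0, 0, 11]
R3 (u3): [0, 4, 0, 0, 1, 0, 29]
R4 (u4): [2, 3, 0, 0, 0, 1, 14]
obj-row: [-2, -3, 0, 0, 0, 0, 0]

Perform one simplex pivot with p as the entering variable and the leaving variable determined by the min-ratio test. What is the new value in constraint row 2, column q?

Ratio test on column p — row 1: 27/2 = 27/2; row 2: 11/5 = 11/5; row 3: entry 0 ≤ 0; row 4: 14/2 = 7. Minimum is 11/5 at row 2 (u2 leaves); pivot element 5.
Divide row 2 by 5; eliminate column p from the other rows.
In the new row 2, the q entry is the old entry divided by the pivot: 1/5 = 1/5.

1/5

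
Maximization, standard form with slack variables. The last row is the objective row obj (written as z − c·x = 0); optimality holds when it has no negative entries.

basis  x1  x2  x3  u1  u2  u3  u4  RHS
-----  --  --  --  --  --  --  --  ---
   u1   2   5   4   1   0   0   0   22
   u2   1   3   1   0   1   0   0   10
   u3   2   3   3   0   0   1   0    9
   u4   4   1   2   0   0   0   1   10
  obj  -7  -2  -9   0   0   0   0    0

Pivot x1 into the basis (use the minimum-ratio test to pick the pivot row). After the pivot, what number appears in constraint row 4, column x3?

Ratio test on column x1 — row 1: 22/2 = 11; row 2: 10/1 = 10; row 3: 9/2 = 9/2; row 4: 10/4 = 5/2. Minimum is 5/2 at row 4 (u4 leaves); pivot element 4.
Divide row 4 by 4; eliminate column x1 from the other rows.
In the new row 4, the x3 entry is the old entry divided by the pivot: 2/4 = 1/2.

1/2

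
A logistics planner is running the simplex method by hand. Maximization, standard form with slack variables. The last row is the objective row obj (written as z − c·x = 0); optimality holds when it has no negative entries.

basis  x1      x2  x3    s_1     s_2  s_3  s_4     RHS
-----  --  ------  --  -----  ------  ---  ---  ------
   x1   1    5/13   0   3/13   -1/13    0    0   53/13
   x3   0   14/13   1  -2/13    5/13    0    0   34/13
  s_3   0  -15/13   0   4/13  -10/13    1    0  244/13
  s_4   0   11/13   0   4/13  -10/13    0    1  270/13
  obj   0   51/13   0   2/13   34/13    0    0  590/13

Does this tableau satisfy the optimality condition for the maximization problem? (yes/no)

Every obj-row coefficient is ≥ 0, so the tableau is optimal.

yes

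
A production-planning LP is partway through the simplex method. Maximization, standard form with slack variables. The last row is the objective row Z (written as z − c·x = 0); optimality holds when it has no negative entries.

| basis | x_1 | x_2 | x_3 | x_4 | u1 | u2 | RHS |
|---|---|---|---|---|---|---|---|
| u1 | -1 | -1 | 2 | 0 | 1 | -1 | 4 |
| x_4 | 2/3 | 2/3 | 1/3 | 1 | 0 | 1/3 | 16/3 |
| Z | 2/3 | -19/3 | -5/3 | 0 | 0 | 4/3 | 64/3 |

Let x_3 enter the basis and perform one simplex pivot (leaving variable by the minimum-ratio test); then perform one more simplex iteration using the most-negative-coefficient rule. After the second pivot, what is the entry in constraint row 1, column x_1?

Ratio test on column x_3 — row 1: 4/2 = 2; row 2: (16/3)/(1/3) = 16. Minimum is 2 at row 1 (u1 leaves); pivot element 2.
Divide row 1 by 2; eliminate column x_3 from the other rows.
Second iteration: most negative Z-row entry is -43/6 in column x_2, so x_2 enters.
Ratio test on column x_2 — row 1: entry -1/2 ≤ 0; row 2: (14/3)/(5/6) = 28/5. Minimum is 28/5 at row 2 (x_4 leaves); pivot element 5/6.
Divide row 2 by 5/6; eliminate column x_2 from the other rows.
After both pivots, the entry at constraint row 1, column x_1 is 0.

0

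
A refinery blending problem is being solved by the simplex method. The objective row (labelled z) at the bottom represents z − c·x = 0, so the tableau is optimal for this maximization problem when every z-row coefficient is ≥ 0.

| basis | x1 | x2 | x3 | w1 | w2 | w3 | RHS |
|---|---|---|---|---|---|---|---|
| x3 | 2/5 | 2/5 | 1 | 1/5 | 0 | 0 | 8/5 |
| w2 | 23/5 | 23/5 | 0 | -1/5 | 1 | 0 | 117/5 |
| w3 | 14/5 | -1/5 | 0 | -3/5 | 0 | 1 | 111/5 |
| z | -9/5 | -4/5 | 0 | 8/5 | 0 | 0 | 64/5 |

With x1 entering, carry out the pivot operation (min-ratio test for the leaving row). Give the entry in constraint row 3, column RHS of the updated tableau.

Ratio test on column x1 — row 1: (8/5)/(2/5) = 4; row 2: (117/5)/(23/5) = 117/23; row 3: (111/5)/(14/5) = 111/14. Minimum is 4 at row 1 (x3 leaves); pivot element 2/5.
Divide row 1 by 2/5; eliminate column x1 from the other rows.
Row 3 update in column RHS: 111/5 − (14/5)·4 = 11.

11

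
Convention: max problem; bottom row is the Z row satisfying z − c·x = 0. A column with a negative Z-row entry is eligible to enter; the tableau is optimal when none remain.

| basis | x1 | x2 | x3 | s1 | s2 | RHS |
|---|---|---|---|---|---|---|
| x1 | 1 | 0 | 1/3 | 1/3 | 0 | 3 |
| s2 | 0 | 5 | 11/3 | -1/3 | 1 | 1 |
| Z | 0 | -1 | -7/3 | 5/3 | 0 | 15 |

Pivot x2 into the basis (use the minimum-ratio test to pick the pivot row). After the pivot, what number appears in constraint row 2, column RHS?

Ratio test on column x2 — row 1: entry 0 ≤ 0; row 2: 1/5 = 1/5. Minimum is 1/5 at row 2 (s2 leaves); pivot element 5.
Divide row 2 by 5; eliminate column x2 from the other rows.
In the new row 2, the RHS entry is the old entry divided by the pivot: 1/5 = 1/5.

1/5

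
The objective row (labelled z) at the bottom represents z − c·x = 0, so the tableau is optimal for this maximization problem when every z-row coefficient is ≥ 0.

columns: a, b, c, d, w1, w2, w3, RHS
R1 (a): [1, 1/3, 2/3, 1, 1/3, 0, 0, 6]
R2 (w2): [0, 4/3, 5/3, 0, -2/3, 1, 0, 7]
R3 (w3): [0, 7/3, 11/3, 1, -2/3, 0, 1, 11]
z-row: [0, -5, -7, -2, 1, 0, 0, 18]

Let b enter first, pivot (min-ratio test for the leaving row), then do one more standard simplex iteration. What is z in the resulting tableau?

Ratio test on column b — row 1: 6/(1/3) = 18; row 2: 7/(4/3) = 21/4; row 3: 11/(7/3) = 33/7. Minimum is 33/7 at row 3 (w3 leaves); pivot element 7/3.
Pivot on row 3; the z-row RHS becomes 18 − (-5)·(33/7) = 291/7.
Next entering variable (most negative z-row entry -3/7): w1.
Ratio test on column w1 — row 1: (31/7)/(3/7) = 31/3; row 2: entry -2/7 ≤ 0; row 3: entry -2/7 ≤ 0. Minimum is 31/3 at row 1 (a leaves); pivot element 3/7.
After the second pivot the z-row RHS is 291/7 − (-3/7)·(31/3) = 46.

46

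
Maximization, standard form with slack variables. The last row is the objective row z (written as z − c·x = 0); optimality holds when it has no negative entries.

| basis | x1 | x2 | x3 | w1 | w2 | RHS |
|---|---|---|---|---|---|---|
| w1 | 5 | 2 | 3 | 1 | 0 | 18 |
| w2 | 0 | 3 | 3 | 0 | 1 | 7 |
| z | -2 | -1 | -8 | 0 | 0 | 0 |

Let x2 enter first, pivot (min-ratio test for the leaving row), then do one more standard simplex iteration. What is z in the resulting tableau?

Ratio test on column x2 — row 1: 18/2 = 9; row 2: 7/3 = 7/3. Minimum is 7/3 at row 2 (w2 leaves); pivot element 3.
Pivot on row 2; the z-row RHS becomes 0 − (-1)·(7/3) = 7/3.
Next entering variable (most negative z-row entry -7): x3.
Ratio test on column x3 — row 1: (40/3)/1 = 40/3; row 2: (7/3)/1 = 7/3. Minimum is 7/3 at row 2 (x2 leaves); pivot element 1.
After the second pivot the z-row RHS is 7/3 − (-7)·(7/3) = 56/3.

56/3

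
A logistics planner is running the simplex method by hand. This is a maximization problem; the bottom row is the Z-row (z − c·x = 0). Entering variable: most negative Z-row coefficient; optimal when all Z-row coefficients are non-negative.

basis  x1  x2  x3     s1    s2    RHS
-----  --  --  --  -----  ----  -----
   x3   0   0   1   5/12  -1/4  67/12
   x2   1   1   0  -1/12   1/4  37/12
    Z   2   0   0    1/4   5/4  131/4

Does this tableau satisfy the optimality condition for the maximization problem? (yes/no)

Every Z-row coefficient is ≥ 0, so the tableau is optimal.

yes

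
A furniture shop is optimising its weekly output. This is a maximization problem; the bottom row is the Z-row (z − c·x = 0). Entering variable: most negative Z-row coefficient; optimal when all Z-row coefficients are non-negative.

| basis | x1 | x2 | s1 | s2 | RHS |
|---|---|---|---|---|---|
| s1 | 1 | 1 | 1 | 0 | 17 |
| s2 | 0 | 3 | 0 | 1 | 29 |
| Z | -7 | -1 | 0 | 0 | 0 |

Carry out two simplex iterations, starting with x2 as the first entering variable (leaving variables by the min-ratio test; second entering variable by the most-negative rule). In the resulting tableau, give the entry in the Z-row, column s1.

7

Ratio test on column x2 — row 1: 17/1 = 17; row 2: 29/3 = 29/3. Minimum is 29/3 at row 2 (s2 leaves); pivot element 3.
Divide row 2 by 3; eliminate column x2 from the other rows.
Second iteration: most negative Z-row entry is -7 in column x1, so x1 enters.
Ratio test on column x1 — row 1: (22/3)/1 = 22/3; row 2: entry 0 ≤ 0. Minimum is 22/3 at row 1 (s1 leaves); pivot element 1.
Divide row 1 by 1; eliminate column x1 from the other rows.
After both pivots, the entry at the Z-row, column s1 is 7.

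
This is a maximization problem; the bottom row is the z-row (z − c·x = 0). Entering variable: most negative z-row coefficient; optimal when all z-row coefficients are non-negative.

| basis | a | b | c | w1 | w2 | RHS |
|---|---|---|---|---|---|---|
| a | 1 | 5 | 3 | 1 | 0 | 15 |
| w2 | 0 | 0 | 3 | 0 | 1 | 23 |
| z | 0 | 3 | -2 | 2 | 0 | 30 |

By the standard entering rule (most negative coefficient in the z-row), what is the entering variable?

Negative z-row entries: c: -2.
The most negative is -2 in column c, so c enters.

c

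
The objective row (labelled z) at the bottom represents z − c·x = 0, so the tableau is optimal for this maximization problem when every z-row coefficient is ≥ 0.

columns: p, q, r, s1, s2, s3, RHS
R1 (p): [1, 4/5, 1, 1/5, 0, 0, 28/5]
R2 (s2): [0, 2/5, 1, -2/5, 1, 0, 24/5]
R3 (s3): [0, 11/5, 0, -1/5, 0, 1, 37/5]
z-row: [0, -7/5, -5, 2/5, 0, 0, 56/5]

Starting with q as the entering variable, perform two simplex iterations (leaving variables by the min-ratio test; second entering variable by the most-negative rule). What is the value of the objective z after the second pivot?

Ratio test on column q — row 1: (28/5)/(4/5) = 7; row 2: (24/5)/(2/5) = 12; row 3: (37/5)/(11/5) = 37/11. Minimum is 37/11 at row 3 (s3 leaves); pivot element 11/5.
Pivot on row 3; the z-row RHS becomes 56/5 − (-7/5)·(37/11) = 175/11.
Next entering variable (most negative z-row entry -5): r.
Ratio test on column r — row 1: (32/11)/1 = 32/11; row 2: (38/11)/1 = 38/11; row 3: entry 0 ≤ 0. Minimum is 32/11 at row 1 (p leaves); pivot element 1.
After the second pivot the z-row RHS is 175/11 − (-5)·(32/11) = 335/11.

335/11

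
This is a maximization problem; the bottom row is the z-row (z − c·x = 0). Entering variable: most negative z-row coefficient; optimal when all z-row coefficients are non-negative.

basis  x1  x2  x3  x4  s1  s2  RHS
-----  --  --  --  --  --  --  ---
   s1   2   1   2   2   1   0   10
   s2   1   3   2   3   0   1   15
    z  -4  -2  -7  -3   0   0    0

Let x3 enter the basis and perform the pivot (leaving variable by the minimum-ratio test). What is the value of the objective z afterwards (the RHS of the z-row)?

35

Ratio test on column x3 — row 1: 10/2 = 5; row 2: 15/2 = 15/2. Minimum is 5 at row 1 (s1 leaves); pivot element 2.
Pivot on row 1; the z-row RHS becomes 0 − (-7)·5 = 35.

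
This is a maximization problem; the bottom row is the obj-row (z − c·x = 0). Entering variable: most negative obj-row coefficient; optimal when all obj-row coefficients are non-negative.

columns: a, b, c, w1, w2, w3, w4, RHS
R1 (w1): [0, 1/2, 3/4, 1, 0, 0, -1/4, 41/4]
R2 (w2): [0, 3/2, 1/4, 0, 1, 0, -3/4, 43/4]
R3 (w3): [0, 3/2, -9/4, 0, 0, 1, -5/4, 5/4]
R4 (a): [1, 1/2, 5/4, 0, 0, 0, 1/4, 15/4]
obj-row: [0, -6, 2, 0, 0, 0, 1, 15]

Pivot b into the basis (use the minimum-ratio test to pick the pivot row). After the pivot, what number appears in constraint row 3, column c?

-3/2

Ratio test on column b — row 1: (41/4)/(1/2) = 41/2; row 2: (43/4)/(3/2) = 43/6; row 3: (5/4)/(3/2) = 5/6; row 4: (15/4)/(1/2) = 15/2. Minimum is 5/6 at row 3 (w3 leaves); pivot element 3/2.
Divide row 3 by 3/2; eliminate column b from the other rows.
In the new row 3, the c entry is the old entry divided by the pivot: (-9/4)/(3/2) = -3/2.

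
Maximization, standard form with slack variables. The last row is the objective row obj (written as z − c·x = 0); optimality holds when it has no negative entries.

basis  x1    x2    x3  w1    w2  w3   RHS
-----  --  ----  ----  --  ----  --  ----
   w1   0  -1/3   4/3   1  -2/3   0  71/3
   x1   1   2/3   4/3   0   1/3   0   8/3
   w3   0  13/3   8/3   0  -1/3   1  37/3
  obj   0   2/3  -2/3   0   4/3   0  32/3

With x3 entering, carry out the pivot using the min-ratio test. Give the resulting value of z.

Ratio test on column x3 — row 1: (71/3)/(4/3) = 71/4; row 2: (8/3)/(4/3) = 2; row 3: (37/3)/(8/3) = 37/8. Minimum is 2 at row 2 (x1 leaves); pivot element 4/3.
Pivot on row 2; the obj-row RHS becomes 32/3 − (-2/3)·2 = 12.

12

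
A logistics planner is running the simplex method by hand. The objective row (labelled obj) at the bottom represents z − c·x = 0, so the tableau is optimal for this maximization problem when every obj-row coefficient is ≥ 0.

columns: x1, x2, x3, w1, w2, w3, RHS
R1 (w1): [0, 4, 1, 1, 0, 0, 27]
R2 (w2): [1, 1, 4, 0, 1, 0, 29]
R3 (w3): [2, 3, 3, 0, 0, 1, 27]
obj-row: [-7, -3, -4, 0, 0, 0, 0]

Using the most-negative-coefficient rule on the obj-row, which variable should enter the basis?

x1

Negative obj-row entries: x1: -7, x2: -3, x3: -4.
The most negative is -7 in column x1, so x1 enters.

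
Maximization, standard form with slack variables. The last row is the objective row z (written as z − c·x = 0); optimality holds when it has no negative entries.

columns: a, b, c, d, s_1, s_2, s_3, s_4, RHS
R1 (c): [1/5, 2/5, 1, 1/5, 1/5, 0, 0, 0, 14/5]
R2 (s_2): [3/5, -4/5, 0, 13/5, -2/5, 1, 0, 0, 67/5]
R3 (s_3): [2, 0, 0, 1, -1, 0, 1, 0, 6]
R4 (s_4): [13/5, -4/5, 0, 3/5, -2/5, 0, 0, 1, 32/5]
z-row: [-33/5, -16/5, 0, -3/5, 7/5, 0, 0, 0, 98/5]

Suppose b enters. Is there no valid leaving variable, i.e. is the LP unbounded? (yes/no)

no

Column b has positive entries in row(s) 1, so the ratio test bounds it — not unbounded.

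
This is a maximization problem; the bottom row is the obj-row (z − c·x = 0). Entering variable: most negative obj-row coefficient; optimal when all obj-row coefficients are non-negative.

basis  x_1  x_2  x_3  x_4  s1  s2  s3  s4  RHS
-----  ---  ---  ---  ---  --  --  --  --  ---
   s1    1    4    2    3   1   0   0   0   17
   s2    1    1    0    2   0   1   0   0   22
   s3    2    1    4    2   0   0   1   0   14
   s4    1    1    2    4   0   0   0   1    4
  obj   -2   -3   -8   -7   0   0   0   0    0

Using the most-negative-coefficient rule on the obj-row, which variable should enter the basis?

x_3

Negative obj-row entries: x_1: -2, x_2: -3, x_3: -8, x_4: -7.
The most negative is -8 in column x_3, so x_3 enters.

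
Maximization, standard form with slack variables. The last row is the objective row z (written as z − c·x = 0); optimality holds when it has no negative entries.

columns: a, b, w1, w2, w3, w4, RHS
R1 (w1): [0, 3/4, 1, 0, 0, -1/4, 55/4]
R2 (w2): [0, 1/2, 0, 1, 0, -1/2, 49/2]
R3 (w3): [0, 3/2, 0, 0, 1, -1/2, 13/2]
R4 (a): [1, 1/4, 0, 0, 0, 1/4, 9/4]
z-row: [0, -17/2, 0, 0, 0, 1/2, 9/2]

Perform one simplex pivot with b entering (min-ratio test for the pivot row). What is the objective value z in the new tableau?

124/3

Ratio test on column b — row 1: (55/4)/(3/4) = 55/3; row 2: (49/2)/(1/2) = 49; row 3: (13/2)/(3/2) = 13/3; row 4: (9/4)/(1/4) = 9. Minimum is 13/3 at row 3 (w3 leaves); pivot element 3/2.
Pivot on row 3; the z-row RHS becomes 9/2 − (-17/2)·(13/3) = 124/3.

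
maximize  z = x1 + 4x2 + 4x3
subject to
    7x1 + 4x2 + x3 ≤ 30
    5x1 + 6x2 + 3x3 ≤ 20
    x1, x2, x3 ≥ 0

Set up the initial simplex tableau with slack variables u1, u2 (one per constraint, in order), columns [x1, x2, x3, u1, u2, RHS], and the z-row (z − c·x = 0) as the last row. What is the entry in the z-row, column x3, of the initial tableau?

The z-row carries the negated objective coefficients: the x3 entry is -4.

-4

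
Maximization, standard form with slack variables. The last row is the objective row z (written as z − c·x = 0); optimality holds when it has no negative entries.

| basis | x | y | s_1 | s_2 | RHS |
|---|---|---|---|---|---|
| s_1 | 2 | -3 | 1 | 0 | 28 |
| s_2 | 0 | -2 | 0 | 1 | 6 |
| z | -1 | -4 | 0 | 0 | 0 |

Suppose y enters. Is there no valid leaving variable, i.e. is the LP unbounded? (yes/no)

Every constraint-row entry in column y is ≤ 0, so increasing y is unbounded.

yes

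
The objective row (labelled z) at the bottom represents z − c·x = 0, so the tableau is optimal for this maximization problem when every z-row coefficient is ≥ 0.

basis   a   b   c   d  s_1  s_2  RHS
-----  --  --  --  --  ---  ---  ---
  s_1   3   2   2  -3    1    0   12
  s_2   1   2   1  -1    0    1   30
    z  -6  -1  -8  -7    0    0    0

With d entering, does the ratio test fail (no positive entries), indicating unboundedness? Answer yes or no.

yes

Every constraint-row entry in column d is ≤ 0, so increasing d is unbounded.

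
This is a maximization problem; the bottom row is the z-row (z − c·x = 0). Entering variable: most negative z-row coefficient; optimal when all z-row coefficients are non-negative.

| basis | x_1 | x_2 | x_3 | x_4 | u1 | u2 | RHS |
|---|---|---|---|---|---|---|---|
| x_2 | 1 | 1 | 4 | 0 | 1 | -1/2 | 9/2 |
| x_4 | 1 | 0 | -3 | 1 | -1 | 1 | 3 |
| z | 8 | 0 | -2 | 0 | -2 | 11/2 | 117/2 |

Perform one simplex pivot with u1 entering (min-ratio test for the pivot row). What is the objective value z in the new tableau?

135/2

Ratio test on column u1 — row 1: (9/2)/1 = 9/2; row 2: entry -1 ≤ 0. Minimum is 9/2 at row 1 (x_2 leaves); pivot element 1.
Pivot on row 1; the z-row RHS becomes 117/2 − (-2)·(9/2) = 135/2.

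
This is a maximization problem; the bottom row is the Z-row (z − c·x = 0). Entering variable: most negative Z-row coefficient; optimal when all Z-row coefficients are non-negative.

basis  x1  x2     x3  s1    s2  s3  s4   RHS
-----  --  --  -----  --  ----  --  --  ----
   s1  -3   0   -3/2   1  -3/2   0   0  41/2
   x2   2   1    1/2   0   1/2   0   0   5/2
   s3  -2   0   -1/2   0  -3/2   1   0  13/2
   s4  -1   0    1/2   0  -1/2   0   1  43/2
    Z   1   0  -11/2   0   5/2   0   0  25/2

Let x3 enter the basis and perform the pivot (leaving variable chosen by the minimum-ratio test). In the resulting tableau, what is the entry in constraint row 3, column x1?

0

Ratio test on column x3 — row 1: entry -3/2 ≤ 0; row 2: (5/2)/(1/2) = 5; row 3: entry -1/2 ≤ 0; row 4: (43/2)/(1/2) = 43. Minimum is 5 at row 2 (x2 leaves); pivot element 1/2.
Divide row 2 by 1/2; eliminate column x3 from the other rows.
Row 3 update in column x1: -2 − (-1/2)·4 = 0.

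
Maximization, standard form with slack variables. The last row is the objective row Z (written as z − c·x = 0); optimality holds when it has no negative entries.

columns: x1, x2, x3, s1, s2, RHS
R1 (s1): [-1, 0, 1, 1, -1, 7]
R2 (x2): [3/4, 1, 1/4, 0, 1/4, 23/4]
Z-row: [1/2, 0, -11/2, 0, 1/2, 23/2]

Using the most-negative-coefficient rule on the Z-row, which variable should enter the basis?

Negative Z-row entries: x3: -11/2.
The most negative is -11/2 in column x3, so x3 enters.

x3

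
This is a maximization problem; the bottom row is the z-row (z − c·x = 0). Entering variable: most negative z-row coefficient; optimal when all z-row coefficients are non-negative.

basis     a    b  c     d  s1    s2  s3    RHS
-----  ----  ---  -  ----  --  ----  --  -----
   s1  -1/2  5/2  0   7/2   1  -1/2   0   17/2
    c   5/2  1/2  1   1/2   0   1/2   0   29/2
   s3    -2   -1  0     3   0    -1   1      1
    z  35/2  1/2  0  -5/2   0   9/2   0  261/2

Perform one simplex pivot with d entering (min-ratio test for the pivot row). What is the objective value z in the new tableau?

394/3

Ratio test on column d — row 1: (17/2)/(7/2) = 17/7; row 2: (29/2)/(1/2) = 29; row 3: 1/3 = 1/3. Minimum is 1/3 at row 3 (s3 leaves); pivot element 3.
Pivot on row 3; the z-row RHS becomes 261/2 − (-5/2)·(1/3) = 394/3.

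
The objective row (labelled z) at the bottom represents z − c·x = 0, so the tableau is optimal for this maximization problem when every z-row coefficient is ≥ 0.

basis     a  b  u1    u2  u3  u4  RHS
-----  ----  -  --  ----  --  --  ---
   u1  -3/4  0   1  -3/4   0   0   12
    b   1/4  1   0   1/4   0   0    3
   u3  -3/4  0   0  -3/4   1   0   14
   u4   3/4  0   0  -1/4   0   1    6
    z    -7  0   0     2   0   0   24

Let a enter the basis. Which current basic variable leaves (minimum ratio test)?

Column a entries and ratios — u1: -3/4 ≤ 0, skip; b: 3/(1/4) = 12; u3: -3/4 ≤ 0, skip; u4: 6/(3/4) = 8.
Smallest ratio is 8 in the row of u4, so u4 leaves.

u4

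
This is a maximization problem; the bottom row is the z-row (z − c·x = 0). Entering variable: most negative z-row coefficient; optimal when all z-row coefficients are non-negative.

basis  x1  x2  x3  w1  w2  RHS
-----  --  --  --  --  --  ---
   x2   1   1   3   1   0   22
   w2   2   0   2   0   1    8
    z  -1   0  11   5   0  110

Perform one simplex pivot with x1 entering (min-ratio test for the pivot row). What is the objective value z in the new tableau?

114

Ratio test on column x1 — row 1: 22/1 = 22; row 2: 8/2 = 4. Minimum is 4 at row 2 (w2 leaves); pivot element 2.
Pivot on row 2; the z-row RHS becomes 110 − (-1)·4 = 114.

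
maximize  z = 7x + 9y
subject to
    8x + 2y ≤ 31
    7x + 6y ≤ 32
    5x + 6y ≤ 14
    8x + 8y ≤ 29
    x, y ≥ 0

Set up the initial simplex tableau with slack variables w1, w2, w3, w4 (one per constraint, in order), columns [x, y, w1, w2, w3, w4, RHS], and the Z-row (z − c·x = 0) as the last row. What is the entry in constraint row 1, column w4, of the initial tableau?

0

Slack w4 belongs to constraint 4; its column is the unit vector e_4, so the entry in row 1 is 0.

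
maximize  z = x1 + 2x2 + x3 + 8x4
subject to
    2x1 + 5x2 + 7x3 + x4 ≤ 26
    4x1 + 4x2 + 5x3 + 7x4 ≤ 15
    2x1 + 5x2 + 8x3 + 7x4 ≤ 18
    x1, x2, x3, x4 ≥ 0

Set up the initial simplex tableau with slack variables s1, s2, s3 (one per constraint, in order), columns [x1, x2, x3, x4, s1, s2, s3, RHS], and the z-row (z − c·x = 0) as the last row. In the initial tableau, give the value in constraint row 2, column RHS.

15

The RHS of constraint 2 is b_2 = 15.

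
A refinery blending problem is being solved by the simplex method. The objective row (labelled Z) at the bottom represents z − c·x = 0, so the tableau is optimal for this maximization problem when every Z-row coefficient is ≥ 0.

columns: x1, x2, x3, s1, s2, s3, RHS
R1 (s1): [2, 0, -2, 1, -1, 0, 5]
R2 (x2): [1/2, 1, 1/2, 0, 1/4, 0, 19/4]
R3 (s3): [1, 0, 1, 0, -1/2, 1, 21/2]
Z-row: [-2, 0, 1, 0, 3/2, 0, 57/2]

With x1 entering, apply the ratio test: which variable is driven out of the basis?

Column x1 entries and ratios — s1: 5/2 = 5/2; x2: (19/4)/(1/2) = 19/2; s3: (21/2)/1 = 21/2.
Smallest ratio is 5/2 in the row of s1, so s1 leaves.

s1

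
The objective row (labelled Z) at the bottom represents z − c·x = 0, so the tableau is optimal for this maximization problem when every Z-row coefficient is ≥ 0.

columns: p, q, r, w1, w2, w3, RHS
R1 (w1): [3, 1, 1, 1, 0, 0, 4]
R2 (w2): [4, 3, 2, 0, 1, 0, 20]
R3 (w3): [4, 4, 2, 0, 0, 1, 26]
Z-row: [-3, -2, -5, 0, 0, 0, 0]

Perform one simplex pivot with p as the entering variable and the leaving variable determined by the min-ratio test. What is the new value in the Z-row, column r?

Ratio test on column p — row 1: 4/3 = 4/3; row 2: 20/4 = 5; row 3: 26/4 = 13/2. Minimum is 4/3 at row 1 (w1 leaves); pivot element 3.
Divide row 1 by 3; eliminate column p from the other rows.
Z-row update in column r: -5 − (-3)·(1/3) = -4.

-4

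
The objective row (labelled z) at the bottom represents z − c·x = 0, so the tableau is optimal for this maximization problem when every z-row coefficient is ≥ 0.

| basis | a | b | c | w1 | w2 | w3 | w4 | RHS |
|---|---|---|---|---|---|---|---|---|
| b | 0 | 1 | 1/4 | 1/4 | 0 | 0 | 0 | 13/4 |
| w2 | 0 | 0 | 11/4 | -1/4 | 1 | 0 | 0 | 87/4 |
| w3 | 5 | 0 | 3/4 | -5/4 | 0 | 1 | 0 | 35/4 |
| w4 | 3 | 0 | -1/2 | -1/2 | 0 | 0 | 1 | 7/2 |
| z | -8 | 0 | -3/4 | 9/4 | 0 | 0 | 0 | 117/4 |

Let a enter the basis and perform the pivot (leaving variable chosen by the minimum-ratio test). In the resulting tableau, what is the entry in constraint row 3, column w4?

-5/3

Ratio test on column a — row 1: entry 0 ≤ 0; row 2: entry 0 ≤ 0; row 3: (35/4)/5 = 7/4; row 4: (7/2)/3 = 7/6. Minimum is 7/6 at row 4 (w4 leaves); pivot element 3.
Divide row 4 by 3; eliminate column a from the other rows.
Row 3 update in column w4: 0 − 5·(1/3) = -5/3.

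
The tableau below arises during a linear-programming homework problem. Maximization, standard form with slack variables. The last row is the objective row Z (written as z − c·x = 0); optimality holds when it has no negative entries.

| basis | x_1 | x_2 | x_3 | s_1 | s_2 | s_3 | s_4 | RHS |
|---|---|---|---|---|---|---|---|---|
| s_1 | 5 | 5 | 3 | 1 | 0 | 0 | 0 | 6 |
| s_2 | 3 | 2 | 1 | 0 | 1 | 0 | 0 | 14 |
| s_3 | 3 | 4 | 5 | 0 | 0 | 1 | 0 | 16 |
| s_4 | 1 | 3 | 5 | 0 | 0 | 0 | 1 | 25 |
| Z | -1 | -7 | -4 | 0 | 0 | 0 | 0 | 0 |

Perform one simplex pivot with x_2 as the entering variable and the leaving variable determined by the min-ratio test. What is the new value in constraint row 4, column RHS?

Ratio test on column x_2 — row 1: 6/5 = 6/5; row 2: 14/2 = 7; row 3: 16/4 = 4; row 4: 25/3 = 25/3. Minimum is 6/5 at row 1 (s_1 leaves); pivot element 5.
Divide row 1 by 5; eliminate column x_2 from the other rows.
Row 4 update in column RHS: 25 − 3·(6/5) = 107/5.

107/5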